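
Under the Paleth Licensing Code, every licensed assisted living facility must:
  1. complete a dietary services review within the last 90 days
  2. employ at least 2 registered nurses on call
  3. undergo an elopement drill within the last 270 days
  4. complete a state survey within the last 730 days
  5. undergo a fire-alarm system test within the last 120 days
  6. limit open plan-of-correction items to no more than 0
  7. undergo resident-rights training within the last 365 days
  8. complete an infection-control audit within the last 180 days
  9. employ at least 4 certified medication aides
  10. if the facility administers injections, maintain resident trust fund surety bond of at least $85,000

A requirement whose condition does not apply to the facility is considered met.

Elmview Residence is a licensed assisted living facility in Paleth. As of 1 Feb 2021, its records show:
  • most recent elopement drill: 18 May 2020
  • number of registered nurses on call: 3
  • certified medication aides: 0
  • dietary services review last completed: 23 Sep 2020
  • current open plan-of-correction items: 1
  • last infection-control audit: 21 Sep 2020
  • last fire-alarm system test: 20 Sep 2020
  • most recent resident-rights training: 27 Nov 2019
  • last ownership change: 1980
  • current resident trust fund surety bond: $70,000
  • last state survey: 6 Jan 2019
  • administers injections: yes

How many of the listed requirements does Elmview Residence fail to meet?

7

1. dietary services review 131 days ago vs limit 90 → not met
2. registered nurses on call 3 ≥ 2 → met
3. elopement drill 259 days ago vs limit 270 → met
4. state survey 757 days ago vs limit 730 → not met
5. fire-alarm system test 134 days ago vs limit 120 → not met
6. open plan-of-correction items 1 > 0 → not met
7. resident-rights training 432 days ago vs limit 365 → not met
8. infection-control audit 133 days ago vs limit 180 → met
9. certified medication aides 0 < 4 → not met
10. condition 'administers injections' holds; resident trust fund surety bond $70,000 < $85,000 → not met
Not met: 7 of 10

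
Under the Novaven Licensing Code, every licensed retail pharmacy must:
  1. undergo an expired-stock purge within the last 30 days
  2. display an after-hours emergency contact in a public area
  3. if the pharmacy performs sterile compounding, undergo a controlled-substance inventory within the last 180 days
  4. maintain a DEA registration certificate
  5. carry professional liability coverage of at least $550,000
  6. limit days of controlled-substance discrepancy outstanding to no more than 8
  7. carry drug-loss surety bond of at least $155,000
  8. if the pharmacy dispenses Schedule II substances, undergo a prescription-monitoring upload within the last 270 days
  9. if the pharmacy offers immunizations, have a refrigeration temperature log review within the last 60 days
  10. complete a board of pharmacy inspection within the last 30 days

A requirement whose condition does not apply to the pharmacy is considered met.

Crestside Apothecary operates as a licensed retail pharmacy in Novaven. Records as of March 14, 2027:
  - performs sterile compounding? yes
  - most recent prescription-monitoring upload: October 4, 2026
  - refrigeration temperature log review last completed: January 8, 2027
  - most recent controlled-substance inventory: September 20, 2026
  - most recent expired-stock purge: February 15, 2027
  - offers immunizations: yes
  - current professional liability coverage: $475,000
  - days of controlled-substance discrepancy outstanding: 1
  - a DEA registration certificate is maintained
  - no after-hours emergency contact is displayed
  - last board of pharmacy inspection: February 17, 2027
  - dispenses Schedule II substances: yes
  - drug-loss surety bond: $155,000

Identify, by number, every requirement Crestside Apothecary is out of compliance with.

1. expired-stock purge 27 days ago vs limit 30 → met
2. after-hours emergency contact absent → not met
3. condition 'performs sterile compounding' holds; controlled-substance inventory 175 days ago vs limit 180 → met
4. DEA registration certificate present → met
5. professional liability coverage $475,000 < $550,000 → not met
6. days of controlled-substance discrepancy outstanding 1 ≤ 8 → met
7. drug-loss surety bond $155,000 ≥ $155,000 → met
8. condition 'dispenses Schedule II substances' holds; prescription-monitoring upload 161 days ago vs limit 270 → met
9. condition 'offers immunizations' holds; refrigeration temperature log review 65 days ago vs limit 60 → not met
10. board of pharmacy inspection 25 days ago vs limit 30 → met
Not met: 2, 5, 9

2, 5, 9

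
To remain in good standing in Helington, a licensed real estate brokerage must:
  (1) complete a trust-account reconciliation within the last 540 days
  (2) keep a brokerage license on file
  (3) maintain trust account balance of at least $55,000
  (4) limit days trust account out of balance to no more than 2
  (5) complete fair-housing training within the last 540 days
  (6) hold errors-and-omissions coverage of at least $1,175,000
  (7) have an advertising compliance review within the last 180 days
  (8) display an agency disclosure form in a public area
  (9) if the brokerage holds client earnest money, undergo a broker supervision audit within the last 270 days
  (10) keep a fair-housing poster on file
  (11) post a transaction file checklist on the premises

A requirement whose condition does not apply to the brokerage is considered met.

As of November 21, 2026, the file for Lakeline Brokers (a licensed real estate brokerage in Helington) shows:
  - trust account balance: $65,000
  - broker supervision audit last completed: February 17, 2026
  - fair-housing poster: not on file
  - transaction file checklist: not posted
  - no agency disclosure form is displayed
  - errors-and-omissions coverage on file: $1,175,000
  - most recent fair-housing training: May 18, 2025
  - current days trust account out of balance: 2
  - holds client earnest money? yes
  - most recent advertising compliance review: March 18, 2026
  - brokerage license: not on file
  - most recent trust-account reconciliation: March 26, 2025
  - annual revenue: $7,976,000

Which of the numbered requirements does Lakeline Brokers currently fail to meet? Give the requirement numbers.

1, 2, 5, 7, 8, 9, 10, 11

1. trust-account reconciliation 605 days ago vs limit 540 → not met
2. brokerage license absent → not met
3. trust account balance $65,000 ≥ $55,000 → met
4. days trust account out of balance 2 ≤ 2 → met
5. fair-housing training 552 days ago vs limit 540 → not met
6. errors-and-omissions coverage $1,175,000 ≥ $1,175,000 → met
7. advertising compliance review 248 days ago vs limit 180 → not met
8. agency disclosure form absent → not met
9. condition 'holds client earnest money' holds; broker supervision audit 277 days ago vs limit 270 → not met
10. fair-housing poster absent → not met
11. transaction file checklist absent → not met
Not met: 1, 2, 5, 7, 8, 9, 10, 11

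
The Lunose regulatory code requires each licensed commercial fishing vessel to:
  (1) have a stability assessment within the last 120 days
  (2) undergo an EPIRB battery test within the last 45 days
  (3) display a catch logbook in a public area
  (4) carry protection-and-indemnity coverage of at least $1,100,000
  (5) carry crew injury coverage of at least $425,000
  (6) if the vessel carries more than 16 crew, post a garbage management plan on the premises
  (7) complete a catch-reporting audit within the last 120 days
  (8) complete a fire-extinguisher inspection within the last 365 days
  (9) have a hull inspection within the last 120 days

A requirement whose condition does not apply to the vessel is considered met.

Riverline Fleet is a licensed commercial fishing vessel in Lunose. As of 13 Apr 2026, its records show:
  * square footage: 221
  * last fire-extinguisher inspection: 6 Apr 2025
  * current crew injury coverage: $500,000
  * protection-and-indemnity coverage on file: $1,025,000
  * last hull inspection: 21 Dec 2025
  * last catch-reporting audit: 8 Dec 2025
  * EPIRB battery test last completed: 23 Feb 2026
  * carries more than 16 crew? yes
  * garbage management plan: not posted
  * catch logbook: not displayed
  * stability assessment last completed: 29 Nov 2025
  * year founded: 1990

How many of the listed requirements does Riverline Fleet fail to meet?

1. stability assessment 135 days ago vs limit 120 → not met
2. EPIRB battery test 49 days ago vs limit 45 → not met
3. catch logbook absent → not met
4. protection-and-indemnity coverage $1,025,000 < $1,100,000 → not met
5. crew injury coverage $500,000 ≥ $425,000 → met
6. condition 'carries more than 16 crew' holds; garbage management plan absent → not met
7. catch-reporting audit 126 days ago vs limit 120 → not met
8. fire-extinguisher inspection 372 days ago vs limit 365 → not met
9. hull inspection 113 days ago vs limit 120 → met
Not met: 7 of 9

7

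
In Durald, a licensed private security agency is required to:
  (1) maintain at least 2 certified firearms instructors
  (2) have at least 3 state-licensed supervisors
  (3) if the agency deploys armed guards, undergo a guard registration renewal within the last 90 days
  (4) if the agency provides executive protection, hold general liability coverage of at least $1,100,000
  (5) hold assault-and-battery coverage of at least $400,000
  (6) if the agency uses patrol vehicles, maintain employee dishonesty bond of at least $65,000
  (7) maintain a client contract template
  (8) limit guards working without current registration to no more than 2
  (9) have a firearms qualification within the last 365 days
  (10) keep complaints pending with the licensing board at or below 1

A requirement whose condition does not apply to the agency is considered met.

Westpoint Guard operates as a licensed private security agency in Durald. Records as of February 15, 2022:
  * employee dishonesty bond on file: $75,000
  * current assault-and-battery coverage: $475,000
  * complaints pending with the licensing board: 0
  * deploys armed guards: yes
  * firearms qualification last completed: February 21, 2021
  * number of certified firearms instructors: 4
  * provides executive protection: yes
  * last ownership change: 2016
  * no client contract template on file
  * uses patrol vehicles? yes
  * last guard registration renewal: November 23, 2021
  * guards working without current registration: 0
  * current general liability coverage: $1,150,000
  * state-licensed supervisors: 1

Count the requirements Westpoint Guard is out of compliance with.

2

1. certified firearms instructors 4 ≥ 2 → met
2. state-licensed supervisors 1 < 3 → not met
3. condition 'deploys armed guards' holds; guard registration renewal 84 days ago vs limit 90 → met
4. condition 'provides executive protection' holds; general liability coverage $1,150,000 ≥ $1,100,000 → met
5. assault-and-battery coverage $475,000 ≥ $400,000 → met
6. condition 'uses patrol vehicles' holds; employee dishonesty bond $75,000 ≥ $65,000 → met
7. client contract template absent → not met
8. guards working without current registration 0 ≤ 2 → met
9. firearms qualification 359 days ago vs limit 365 → met
10. complaints pending with the licensing board 0 ≤ 1 → met
Not met: 2 of 10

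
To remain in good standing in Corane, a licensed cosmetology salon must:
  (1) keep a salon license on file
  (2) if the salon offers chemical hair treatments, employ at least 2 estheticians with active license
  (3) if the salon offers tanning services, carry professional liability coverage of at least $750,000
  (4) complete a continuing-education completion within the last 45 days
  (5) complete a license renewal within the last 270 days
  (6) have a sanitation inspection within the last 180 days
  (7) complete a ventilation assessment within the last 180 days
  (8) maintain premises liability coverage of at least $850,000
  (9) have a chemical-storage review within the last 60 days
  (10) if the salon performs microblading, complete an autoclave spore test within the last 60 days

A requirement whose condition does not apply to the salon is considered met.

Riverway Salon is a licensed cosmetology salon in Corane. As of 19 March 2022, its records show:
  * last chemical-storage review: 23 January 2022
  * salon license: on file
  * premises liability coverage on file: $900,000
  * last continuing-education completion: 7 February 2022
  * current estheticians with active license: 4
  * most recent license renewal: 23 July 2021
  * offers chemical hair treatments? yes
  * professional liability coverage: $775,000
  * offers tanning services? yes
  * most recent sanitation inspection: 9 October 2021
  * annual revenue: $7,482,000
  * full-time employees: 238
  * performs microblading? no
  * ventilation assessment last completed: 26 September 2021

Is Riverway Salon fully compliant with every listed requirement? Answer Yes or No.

Yes

1. salon license present → met
2. condition 'offers chemical hair treatments' holds; estheticians with active license 4 ≥ 2 → met
3. condition 'offers tanning services' holds; professional liability coverage $775,000 ≥ $750,000 → met
4. continuing-education completion 40 days ago vs limit 45 → met
5. license renewal 239 days ago vs limit 270 → met
6. sanitation inspection 161 days ago vs limit 180 → met
7. ventilation assessment 174 days ago vs limit 180 → met
8. premises liability coverage $900,000 ≥ $850,000 → met
9. chemical-storage review 55 days ago vs limit 60 → met
10. condition 'performs microblading' does not hold → requirement n/a → met
All met.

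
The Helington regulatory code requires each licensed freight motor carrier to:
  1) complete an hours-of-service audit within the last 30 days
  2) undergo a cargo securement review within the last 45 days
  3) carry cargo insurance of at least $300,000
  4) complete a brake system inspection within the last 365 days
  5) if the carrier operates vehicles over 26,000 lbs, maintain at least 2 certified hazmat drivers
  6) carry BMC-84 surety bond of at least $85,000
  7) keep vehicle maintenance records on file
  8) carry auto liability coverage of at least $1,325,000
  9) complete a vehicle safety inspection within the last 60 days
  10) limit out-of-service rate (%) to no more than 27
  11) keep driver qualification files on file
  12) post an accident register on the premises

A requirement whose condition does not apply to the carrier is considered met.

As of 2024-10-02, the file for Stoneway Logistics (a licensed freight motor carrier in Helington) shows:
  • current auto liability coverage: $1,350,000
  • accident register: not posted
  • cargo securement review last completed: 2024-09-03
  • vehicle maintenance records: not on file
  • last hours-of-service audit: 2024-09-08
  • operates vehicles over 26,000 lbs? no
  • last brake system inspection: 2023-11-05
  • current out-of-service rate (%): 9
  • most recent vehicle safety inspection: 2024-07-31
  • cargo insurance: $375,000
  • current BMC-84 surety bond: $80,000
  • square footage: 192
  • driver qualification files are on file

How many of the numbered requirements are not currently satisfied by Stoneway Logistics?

4

1. hours-of-service audit 24 days ago vs limit 30 → met
2. cargo securement review 29 days ago vs limit 45 → met
3. cargo insurance $375,000 ≥ $300,000 → met
4. brake system inspection 332 days ago vs limit 365 → met
5. condition 'operates vehicles over 26,000 lbs' does not hold → requirement n/a → met
6. BMC-84 surety bond $80,000 < $85,000 → not met
7. vehicle maintenance records absent → not met
8. auto liability coverage $1,350,000 ≥ $1,325,000 → met
9. vehicle safety inspection 63 days ago vs limit 60 → not met
10. out-of-service rate (%) 9 ≤ 27 → met
11. driver qualification files present → met
12. accident register absent → not met
Not met: 4 of 12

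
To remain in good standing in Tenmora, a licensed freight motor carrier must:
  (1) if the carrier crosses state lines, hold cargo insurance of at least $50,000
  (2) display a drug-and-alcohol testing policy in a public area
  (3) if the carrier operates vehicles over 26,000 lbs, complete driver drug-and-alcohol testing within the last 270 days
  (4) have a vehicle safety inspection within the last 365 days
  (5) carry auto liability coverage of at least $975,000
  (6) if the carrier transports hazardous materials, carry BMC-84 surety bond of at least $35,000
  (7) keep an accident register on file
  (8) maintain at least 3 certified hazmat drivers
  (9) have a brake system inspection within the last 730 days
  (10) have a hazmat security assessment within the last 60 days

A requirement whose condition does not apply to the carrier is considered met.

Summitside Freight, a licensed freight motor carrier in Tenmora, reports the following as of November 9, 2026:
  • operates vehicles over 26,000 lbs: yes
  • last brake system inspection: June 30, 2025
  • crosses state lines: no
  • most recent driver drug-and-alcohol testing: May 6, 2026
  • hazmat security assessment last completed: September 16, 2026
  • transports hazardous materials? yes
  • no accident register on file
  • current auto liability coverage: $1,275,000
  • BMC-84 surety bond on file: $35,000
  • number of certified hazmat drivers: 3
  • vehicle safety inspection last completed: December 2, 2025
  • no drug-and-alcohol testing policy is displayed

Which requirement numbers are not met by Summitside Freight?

2, 7

1. condition 'crosses state lines' does not hold → requirement n/a → met
2. drug-and-alcohol testing policy absent → not met
3. condition 'operates vehicles over 26,000 lbs' holds; driver drug-and-alcohol testing 187 days ago vs limit 270 → met
4. vehicle safety inspection 342 days ago vs limit 365 → met
5. auto liability coverage $1,275,000 ≥ $975,000 → met
6. condition 'transports hazardous materials' holds; BMC-84 surety bond $35,000 ≥ $35,000 → met
7. accident register absent → not met
8. certified hazmat drivers 3 ≥ 3 → met
9. brake system inspection 497 days ago vs limit 730 → met
10. hazmat security assessment 54 days ago vs limit 60 → met
Not met: 2, 7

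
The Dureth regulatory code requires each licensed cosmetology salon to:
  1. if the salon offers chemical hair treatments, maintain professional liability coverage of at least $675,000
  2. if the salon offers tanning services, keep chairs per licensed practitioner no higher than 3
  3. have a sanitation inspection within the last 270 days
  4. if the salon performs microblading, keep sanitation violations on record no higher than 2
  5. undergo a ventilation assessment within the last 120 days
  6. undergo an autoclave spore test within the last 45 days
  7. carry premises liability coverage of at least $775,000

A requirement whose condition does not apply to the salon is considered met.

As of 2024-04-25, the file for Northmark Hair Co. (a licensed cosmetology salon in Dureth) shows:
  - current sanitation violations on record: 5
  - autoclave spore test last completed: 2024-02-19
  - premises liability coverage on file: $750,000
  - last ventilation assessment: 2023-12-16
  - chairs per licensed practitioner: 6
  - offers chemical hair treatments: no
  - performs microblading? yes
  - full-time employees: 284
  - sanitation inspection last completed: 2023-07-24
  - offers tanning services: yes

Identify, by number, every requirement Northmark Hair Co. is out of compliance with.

2, 3, 4, 5, 6, 7

1. condition 'offers chemical hair treatments' does not hold → requirement n/a → met
2. condition 'offers tanning services' holds; chairs per licensed practitioner 6 > 3 → not met
3. sanitation inspection 276 days ago vs limit 270 → not met
4. condition 'performs microblading' holds; sanitation violations on record 5 > 2 → not met
5. ventilation assessment 131 days ago vs limit 120 → not met
6. autoclave spore test 66 days ago vs limit 45 → not met
7. premises liability coverage $750,000 < $775,000 → not met
Not met: 2, 3, 4, 5, 6, 7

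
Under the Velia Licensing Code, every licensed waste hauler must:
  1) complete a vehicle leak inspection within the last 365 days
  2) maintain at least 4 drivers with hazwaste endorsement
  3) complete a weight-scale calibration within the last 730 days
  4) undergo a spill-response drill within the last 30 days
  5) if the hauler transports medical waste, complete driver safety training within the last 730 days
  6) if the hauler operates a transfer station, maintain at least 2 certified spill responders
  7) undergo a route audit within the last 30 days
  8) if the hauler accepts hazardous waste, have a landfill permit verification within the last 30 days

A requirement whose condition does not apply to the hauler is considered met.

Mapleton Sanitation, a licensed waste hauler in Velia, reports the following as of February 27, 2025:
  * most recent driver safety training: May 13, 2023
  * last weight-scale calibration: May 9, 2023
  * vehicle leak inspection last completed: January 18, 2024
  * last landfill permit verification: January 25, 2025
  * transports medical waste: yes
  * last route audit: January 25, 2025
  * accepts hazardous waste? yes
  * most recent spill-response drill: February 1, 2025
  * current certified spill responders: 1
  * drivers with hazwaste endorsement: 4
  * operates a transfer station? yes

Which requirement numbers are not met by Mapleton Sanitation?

1. vehicle leak inspection 406 days ago vs limit 365 → not met
2. drivers with hazwaste endorsement 4 ≥ 4 → met
3. weight-scale calibration 660 days ago vs limit 730 → met
4. spill-response drill 26 days ago vs limit 30 → met
5. condition 'transports medical waste' holds; driver safety training 656 days ago vs limit 730 → met
6. condition 'operates a transfer station' holds; certified spill responders 1 < 2 → not met
7. route audit 33 days ago vs limit 30 → not met
8. condition 'accepts hazardous waste' holds; landfill permit verification 33 days ago vs limit 30 → not met
Not met: 1, 6, 7, 8

1, 6, 7, 8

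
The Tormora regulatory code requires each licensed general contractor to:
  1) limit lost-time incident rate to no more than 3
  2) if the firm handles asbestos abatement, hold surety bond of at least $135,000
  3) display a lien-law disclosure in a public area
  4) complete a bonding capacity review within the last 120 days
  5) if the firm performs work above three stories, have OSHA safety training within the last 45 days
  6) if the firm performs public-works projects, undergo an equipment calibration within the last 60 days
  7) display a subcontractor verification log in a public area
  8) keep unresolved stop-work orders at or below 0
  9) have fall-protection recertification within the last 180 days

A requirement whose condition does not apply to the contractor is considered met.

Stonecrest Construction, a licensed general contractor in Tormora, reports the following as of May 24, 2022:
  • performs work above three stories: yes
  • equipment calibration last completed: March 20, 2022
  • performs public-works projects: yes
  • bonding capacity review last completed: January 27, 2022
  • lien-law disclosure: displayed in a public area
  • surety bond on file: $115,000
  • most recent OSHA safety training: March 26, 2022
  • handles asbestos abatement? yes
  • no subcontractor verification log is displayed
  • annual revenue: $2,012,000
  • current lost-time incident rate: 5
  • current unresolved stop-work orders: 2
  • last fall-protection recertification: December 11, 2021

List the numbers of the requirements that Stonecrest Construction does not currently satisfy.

1. lost-time incident rate 5 > 3 → not met
2. condition 'handles asbestos abatement' holds; surety bond $115,000 < $135,000 → not met
3. lien-law disclosure present → met
4. bonding capacity review 117 days ago vs limit 120 → met
5. condition 'performs work above three stories' holds; OSHA safety training 59 days ago vs limit 45 → not met
6. condition 'performs public-works projects' holds; equipment calibration 65 days ago vs limit 60 → not met
7. subcontractor verification log absent → not met
8. unresolved stop-work orders 2 > 0 → not met
9. fall-protection recertification 164 days ago vs limit 180 → met
Not met: 1, 2, 5, 6, 7, 8

1, 2, 5, 6, 7, 8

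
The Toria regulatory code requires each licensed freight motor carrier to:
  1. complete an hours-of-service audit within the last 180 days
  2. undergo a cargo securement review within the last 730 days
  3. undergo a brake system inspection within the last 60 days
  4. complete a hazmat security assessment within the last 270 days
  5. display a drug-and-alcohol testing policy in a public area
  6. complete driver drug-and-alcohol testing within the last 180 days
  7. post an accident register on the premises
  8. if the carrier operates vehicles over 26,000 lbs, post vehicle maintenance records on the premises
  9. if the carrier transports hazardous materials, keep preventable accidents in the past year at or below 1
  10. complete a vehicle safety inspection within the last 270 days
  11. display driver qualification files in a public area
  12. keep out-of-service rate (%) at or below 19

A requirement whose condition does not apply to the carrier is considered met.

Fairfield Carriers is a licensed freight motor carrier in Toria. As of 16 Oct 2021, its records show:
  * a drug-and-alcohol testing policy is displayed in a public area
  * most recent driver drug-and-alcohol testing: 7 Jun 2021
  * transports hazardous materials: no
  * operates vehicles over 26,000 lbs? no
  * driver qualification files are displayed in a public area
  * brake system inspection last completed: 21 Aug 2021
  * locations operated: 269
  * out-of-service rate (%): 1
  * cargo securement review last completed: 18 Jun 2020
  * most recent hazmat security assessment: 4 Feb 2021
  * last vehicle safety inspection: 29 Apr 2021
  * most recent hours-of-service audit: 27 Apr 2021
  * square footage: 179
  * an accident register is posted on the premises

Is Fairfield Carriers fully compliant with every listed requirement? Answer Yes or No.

Yes

1. hours-of-service audit 172 days ago vs limit 180 → met
2. cargo securement review 485 days ago vs limit 730 → met
3. brake system inspection 56 days ago vs limit 60 → met
4. hazmat security assessment 254 days ago vs limit 270 → met
5. drug-and-alcohol testing policy present → met
6. driver drug-and-alcohol testing 131 days ago vs limit 180 → met
7. accident register present → met
8. condition 'operates vehicles over 26,000 lbs' does not hold → requirement n/a → met
9. condition 'transports hazardous materials' does not hold → requirement n/a → met
10. vehicle safety inspection 170 days ago vs limit 270 → met
11. driver qualification files present → met
12. out-of-service rate (%) 1 ≤ 19 → met
All met.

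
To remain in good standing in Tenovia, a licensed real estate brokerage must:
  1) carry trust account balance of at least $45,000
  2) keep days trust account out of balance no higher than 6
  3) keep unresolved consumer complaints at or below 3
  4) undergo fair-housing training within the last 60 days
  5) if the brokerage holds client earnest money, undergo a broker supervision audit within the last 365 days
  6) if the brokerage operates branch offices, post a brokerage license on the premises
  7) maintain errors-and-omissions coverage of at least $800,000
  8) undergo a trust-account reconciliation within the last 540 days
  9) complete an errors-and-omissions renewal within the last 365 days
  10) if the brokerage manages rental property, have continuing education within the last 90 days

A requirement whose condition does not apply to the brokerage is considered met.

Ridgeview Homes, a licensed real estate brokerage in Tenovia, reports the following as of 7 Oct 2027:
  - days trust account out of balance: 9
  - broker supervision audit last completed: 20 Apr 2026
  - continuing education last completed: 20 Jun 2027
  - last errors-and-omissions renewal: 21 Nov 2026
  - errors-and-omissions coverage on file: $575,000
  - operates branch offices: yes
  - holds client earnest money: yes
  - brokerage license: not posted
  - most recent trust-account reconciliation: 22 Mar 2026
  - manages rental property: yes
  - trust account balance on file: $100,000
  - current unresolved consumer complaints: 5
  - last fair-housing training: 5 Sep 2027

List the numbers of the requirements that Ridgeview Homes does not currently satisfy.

1. trust account balance $100,000 ≥ $45,000 → met
2. days trust account out of balance 9 > 6 → not met
3. unresolved consumer complaints 5 > 3 → not met
4. fair-housing training 32 days ago vs limit 60 → met
5. condition 'holds client earnest money' holds; broker supervision audit 535 days ago vs limit 365 → not met
6. condition 'operates branch offices' holds; brokerage license absent → not met
7. errors-and-omissions coverage $575,000 < $800,000 → not met
8. trust-account reconciliation 564 days ago vs limit 540 → not met
9. errors-and-omissions renewal 320 days ago vs limit 365 → met
10. condition 'manages rental property' holds; continuing education 109 days ago vs limit 90 → not met
Not met: 2, 3, 5, 6, 7, 8, 10

2, 3, 5, 6, 7, 8, 10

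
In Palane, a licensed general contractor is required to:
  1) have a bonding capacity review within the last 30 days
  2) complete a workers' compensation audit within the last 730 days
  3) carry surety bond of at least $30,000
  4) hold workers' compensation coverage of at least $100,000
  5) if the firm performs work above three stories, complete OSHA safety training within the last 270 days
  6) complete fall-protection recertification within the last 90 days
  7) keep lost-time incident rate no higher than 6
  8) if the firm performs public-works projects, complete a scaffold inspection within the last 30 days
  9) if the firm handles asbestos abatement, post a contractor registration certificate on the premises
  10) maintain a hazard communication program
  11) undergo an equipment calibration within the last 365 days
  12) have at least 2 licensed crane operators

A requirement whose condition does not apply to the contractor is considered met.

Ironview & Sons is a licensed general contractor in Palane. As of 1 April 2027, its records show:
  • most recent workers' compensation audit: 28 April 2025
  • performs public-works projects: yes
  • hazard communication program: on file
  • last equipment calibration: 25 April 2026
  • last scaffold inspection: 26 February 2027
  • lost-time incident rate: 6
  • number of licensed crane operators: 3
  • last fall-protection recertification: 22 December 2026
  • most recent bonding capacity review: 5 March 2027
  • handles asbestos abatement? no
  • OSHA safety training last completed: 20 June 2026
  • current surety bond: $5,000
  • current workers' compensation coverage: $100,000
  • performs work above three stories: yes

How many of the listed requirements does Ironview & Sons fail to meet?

4

1. bonding capacity review 27 days ago vs limit 30 → met
2. workers' compensation audit 703 days ago vs limit 730 → met
3. surety bond $5,000 < $30,000 → not met
4. workers' compensation coverage $100,000 ≥ $100,000 → met
5. condition 'performs work above three stories' holds; OSHA safety training 285 days ago vs limit 270 → not met
6. fall-protection recertification 100 days ago vs limit 90 → not met
7. lost-time incident rate 6 ≤ 6 → met
8. condition 'performs public-works projects' holds; scaffold inspection 34 days ago vs limit 30 → not met
9. condition 'handles asbestos abatement' does not hold → requirement n/a → met
10. hazard communication program present → met
11. equipment calibration 341 days ago vs limit 365 → met
12. licensed crane operators 3 ≥ 2 → met
Not met: 4 of 12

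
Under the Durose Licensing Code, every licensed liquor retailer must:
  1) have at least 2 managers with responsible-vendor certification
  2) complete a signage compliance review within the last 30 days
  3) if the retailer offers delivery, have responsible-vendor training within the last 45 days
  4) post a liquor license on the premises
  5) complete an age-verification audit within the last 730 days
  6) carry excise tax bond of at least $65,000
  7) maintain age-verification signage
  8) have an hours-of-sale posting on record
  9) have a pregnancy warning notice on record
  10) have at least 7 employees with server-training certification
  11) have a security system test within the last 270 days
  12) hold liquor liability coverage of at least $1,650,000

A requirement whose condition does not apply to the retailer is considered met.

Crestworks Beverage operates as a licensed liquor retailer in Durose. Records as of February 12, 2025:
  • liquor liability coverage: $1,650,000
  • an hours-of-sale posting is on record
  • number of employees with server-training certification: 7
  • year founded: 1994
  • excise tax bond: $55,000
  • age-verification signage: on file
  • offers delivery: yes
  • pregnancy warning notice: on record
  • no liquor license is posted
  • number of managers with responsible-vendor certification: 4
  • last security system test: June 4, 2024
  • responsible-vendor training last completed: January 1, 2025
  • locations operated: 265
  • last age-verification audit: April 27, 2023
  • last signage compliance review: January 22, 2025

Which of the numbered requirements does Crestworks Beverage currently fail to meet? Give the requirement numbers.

4, 6

1. managers with responsible-vendor certification 4 ≥ 2 → met
2. signage compliance review 21 days ago vs limit 30 → met
3. condition 'offers delivery' holds; responsible-vendor training 42 days ago vs limit 45 → met
4. liquor license absent → not met
5. age-verification audit 657 days ago vs limit 730 → met
6. excise tax bond $55,000 < $65,000 → not met
7. age-verification signage present → met
8. hours-of-sale posting present → met
9. pregnancy warning notice present → met
10. employees with server-training certification 7 ≥ 7 → met
11. security system test 253 days ago vs limit 270 → met
12. liquor liability coverage $1,650,000 ≥ $1,650,000 → met
Not met: 4, 6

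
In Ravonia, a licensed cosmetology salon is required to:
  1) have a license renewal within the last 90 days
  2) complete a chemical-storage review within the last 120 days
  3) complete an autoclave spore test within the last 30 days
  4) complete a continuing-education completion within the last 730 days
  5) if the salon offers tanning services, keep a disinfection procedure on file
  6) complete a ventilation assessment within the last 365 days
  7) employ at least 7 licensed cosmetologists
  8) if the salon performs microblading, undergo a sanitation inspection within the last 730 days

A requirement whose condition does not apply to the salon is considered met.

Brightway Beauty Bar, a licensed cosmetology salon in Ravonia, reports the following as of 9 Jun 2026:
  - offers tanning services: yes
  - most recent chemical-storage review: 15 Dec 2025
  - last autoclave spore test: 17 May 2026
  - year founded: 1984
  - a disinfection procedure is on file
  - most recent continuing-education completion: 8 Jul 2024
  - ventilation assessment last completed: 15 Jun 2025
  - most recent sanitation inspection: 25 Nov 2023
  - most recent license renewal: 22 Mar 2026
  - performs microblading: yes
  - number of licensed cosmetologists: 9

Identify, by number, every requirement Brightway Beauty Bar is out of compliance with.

1. license renewal 79 days ago vs limit 90 → met
2. chemical-storage review 176 days ago vs limit 120 → not met
3. autoclave spore test 23 days ago vs limit 30 → met
4. continuing-education completion 701 days ago vs limit 730 → met
5. condition 'offers tanning services' holds; disinfection procedure present → met
6. ventilation assessment 359 days ago vs limit 365 → met
7. licensed cosmetologists 9 ≥ 7 → met
8. condition 'performs microblading' holds; sanitation inspection 927 days ago vs limit 730 → not met
Not met: 2, 8

2, 8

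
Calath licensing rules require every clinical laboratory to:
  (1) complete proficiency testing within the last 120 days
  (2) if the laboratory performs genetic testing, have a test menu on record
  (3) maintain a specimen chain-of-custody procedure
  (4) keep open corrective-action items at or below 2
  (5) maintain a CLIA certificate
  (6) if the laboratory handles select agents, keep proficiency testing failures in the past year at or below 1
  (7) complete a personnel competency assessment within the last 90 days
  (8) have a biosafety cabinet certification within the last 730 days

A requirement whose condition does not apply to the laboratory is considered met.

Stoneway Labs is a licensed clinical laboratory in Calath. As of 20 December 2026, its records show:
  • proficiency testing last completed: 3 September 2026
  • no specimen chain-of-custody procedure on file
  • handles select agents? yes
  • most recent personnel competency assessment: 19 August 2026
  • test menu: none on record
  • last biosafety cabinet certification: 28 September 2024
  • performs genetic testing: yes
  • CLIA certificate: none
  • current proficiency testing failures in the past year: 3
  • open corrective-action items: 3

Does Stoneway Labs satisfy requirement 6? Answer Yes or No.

No

6. condition 'handles select agents' holds; proficiency testing failures in the past year 3 > 1 → not met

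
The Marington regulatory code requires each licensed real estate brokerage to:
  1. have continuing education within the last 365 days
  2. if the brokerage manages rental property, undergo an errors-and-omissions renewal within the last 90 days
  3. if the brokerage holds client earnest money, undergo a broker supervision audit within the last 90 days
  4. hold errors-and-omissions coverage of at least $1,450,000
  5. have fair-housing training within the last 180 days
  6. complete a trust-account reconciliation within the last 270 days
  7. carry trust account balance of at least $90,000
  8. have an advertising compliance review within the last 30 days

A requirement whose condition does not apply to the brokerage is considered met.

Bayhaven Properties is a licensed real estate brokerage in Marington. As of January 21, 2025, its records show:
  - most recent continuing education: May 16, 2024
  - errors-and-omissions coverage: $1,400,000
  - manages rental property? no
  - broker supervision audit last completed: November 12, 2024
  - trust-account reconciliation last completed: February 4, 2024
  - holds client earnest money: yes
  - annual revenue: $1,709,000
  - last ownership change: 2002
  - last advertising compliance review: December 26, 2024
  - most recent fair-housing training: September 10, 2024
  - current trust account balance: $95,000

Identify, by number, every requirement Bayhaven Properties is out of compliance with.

1. continuing education 250 days ago vs limit 365 → met
2. condition 'manages rental property' does not hold → requirement n/a → met
3. condition 'holds client earnest money' holds; broker supervision audit 70 days ago vs limit 90 → met
4. errors-and-omissions coverage $1,400,000 < $1,450,000 → not met
5. fair-housing training 133 days ago vs limit 180 → met
6. trust-account reconciliation 352 days ago vs limit 270 → not met
7. trust account balance $95,000 ≥ $90,000 → met
8. advertising compliance review 26 days ago vs limit 30 → met
Not met: 4, 6

4, 6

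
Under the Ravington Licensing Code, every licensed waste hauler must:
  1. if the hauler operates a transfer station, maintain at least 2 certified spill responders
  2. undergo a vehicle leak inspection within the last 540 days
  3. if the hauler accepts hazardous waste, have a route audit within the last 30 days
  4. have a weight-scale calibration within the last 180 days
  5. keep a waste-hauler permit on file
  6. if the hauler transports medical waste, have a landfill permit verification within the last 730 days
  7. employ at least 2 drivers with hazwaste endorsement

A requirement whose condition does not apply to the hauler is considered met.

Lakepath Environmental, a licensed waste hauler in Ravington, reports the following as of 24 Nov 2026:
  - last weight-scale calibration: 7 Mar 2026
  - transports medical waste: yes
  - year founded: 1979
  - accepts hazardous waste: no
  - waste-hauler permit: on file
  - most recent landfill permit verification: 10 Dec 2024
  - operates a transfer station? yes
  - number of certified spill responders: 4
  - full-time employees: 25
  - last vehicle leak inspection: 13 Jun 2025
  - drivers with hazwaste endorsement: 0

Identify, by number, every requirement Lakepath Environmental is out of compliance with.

1. condition 'operates a transfer station' holds; certified spill responders 4 ≥ 2 → met
2. vehicle leak inspection 529 days ago vs limit 540 → met
3. condition 'accepts hazardous waste' does not hold → requirement n/a → met
4. weight-scale calibration 262 days ago vs limit 180 → not met
5. waste-hauler permit present → met
6. condition 'transports medical waste' holds; landfill permit verification 714 days ago vs limit 730 → met
7. drivers with hazwaste endorsement 0 < 2 → not met
Not met: 4, 7

4, 7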